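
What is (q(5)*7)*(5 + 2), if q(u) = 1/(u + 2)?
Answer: 7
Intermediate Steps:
q(u) = 1/(2 + u)
(q(5)*7)*(5 + 2) = (7/(2 + 5))*(5 + 2) = (7/7)*7 = ((⅐)*7)*7 = 1*7 = 7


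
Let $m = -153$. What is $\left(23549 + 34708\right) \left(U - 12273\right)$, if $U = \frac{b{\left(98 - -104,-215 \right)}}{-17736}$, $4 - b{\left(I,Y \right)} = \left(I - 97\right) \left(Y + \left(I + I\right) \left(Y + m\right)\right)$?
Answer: $- \frac{4530589934073}{5912} \approx -7.6634 \cdot 10^{8}$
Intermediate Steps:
$b{\left(I,Y \right)} = 4 - \left(-97 + I\right) \left(Y + 2 I \left(-153 + Y\right)\right)$ ($b{\left(I,Y \right)} = 4 - \left(I - 97\right) \left(Y + \left(I + I\right) \left(Y - 153\right)\right) = 4 - \left(-97 + I\right) \left(Y + 2 I \left(-153 + Y\right)\right)$)
$U = - \frac{15633139}{17736}$ ($U = \frac{4 - 29682 \left(98 - -104\right) + 97 \left(-215\right) + 306 \left(98 - -104\right)^{2} - - 430 \left(98 - -104\right)^{2} + 193 \left(98 - -104\right) \left(-215\right)}{-17736} = \left(4 - 29682 \left(98 + 104\right) - 20855 + 306 \left(98 + 104\right)^{2} - - 430 \left(98 + 104\right)^{2} + 193 \left(98 + 104\right) \left(-215\right)\right) \left(- \frac{1}{17736}\right) = \left(4 - 5995764 - 20855 + 306 \cdot 202^{2} - - 430 \cdot 202^{2} + 193 \cdot 202 \left(-215\right)\right) \left(- \frac{1}{17736}\right) = \left(4 - 5995764 - 20855 + 306 \cdot 40804 - \left(-430\right) 40804 - 8381990\right) \left(- \frac{1}{17736}\right) = \left(4 - 5995764 - 20855 + 12486024 + 17545720 - 8381990\right) \left(- \frac{1}{17736}\right) = 15633139 \left(- \frac{1}{17736}\right) = - \frac{15633139}{17736} \approx -881.44$)
$\left(23549 + 34708\right) \left(U - 12273\right) = \left(23549 + 34708\right) \left(- \frac{15633139}{17736} - 12273\right) = 58257 \left(- \frac{233307067}{17736}\right) = - \frac{4530589934073}{5912}$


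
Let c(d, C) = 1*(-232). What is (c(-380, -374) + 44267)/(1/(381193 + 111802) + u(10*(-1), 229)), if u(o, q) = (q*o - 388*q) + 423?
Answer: -21709034825/44724013404 ≈ -0.48540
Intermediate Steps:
c(d, C) = -232
u(o, q) = 423 - 388*q + o*q (u(o, q) = (o*q - 388*q) + 423 = (-388*q + o*q) + 423 = 423 - 388*q + o*q)
(c(-380, -374) + 44267)/(1/(381193 + 111802) + u(10*(-1), 229)) = (-232 + 44267)/(1/(381193 + 111802) + (423 - 388*229 + (10*(-1))*229)) = 44035/(1/492995 + (423 - 88852 - 10*229)) = 44035/(1/492995 + (423 - 88852 - 2290)) = 44035/(1/492995 - 90719) = 44035/(-44724013404/492995) = 44035*(-492995/44724013404) = -21709034825/44724013404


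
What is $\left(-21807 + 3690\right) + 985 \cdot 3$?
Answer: $-15162$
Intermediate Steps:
$\left(-21807 + 3690\right) + 985 \cdot 3 = -18117 + 2955 = -15162$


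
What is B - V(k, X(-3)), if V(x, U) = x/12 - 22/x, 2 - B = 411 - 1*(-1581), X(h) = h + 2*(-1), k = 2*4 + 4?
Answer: -11935/6 ≈ -1989.2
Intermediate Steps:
k = 12 (k = 8 + 4 = 12)
X(h) = -2 + h (X(h) = h - 2 = -2 + h)
B = -1990 (B = 2 - (411 - 1*(-1581)) = 2 - (411 + 1581) = 2 - 1*1992 = 2 - 1992 = -1990)
V(x, U) = -22/x + x/12 (V(x, U) = x*(1/12) - 22/x = x/12 - 22/x = -22/x + x/12)
B - V(k, X(-3)) = -1990 - (-22/12 + (1/12)*12) = -1990 - (-22*1/12 + 1) = -1990 - (-11/6 + 1) = -1990 - 1*(-⅚) = -1990 + ⅚ = -11935/6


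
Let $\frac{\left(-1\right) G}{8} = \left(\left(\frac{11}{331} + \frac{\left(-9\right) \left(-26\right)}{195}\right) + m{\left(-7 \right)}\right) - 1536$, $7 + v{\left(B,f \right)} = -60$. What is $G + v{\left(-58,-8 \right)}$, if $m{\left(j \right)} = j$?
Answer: $\frac{20302107}{1655} \approx 12267.0$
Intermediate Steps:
$v{\left(B,f \right)} = -67$ ($v{\left(B,f \right)} = -7 - 60 = -67$)
$G = \frac{20412992}{1655}$ ($G = - 8 \left(\left(\left(\frac{11}{331} + \frac{\left(-9\right) \left(-26\right)}{195}\right) - 7\right) - 1536\right) = - 8 \left(\left(\left(11 \cdot \frac{1}{331} + 234 \cdot \frac{1}{195}\right) - 7\right) - 1536\right) = - 8 \left(\left(\left(\frac{11}{331} + \frac{6}{5}\right) - 7\right) - 1536\right) = - 8 \left(\left(\frac{2041}{1655} - 7\right) - 1536\right) = - 8 \left(- \frac{9544}{1655} - 1536\right) = \left(-8\right) \left(- \frac{2551624}{1655}\right) = \frac{20412992}{1655} \approx 12334.0$)
$G + v{\left(-58,-8 \right)} = \frac{20412992}{1655} - 67 = \frac{20302107}{1655}$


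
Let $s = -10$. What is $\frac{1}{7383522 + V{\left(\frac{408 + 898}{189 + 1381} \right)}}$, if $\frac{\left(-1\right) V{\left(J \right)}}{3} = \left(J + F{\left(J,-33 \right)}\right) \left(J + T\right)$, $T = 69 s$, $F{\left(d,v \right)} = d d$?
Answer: $\frac{483736625}{3573204024164124} \approx 1.3538 \cdot 10^{-7}$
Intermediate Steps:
$F{\left(d,v \right)} = d^{2}$
$T = -690$ ($T = 69 \left(-10\right) = -690$)
$V{\left(J \right)} = - 3 \left(-690 + J\right) \left(J + J^{2}\right)$ ($V{\left(J \right)} = - 3 \left(J + J^{2}\right) \left(J - 690\right) = - 3 \left(J + J^{2}\right) \left(-690 + J\right) = - 3 \left(-690 + J\right) \left(J + J^{2}\right)$)
$\frac{1}{7383522 + V{\left(\frac{408 + 898}{189 + 1381} \right)}} = \frac{1}{7383522 + 3 \frac{408 + 898}{189 + 1381} \left(690 - \left(\frac{408 + 898}{189 + 1381}\right)^{2} + 689 \frac{408 + 898}{189 + 1381}\right)} = \frac{1}{7383522 + 3 \cdot \frac{1306}{1570} \left(690 - \left(\frac{1306}{1570}\right)^{2} + 689 \cdot \frac{1306}{1570}\right)} = \frac{1}{7383522 + 3 \cdot 1306 \cdot \frac{1}{1570} \left(690 - \left(1306 \cdot \frac{1}{1570}\right)^{2} + 689 \cdot 1306 \cdot \frac{1}{1570}\right)} = \frac{1}{7383522 + 3 \cdot \frac{653}{785} \left(690 - \left(\frac{653}{785}\right)^{2} + 689 \cdot \frac{653}{785}\right)} = \frac{1}{7383522 + 3 \cdot \frac{653}{785} \left(690 - \frac{426409}{616225} + \frac{449917}{785}\right)} = \frac{1}{7383522 + 3 \cdot \frac{653}{785} \cdot \frac{777953686}{616225}} = \frac{1}{7383522 + \frac{1524011270874}{483736625}} = \frac{1}{\frac{3573204024164124}{483736625}} = \frac{483736625}{3573204024164124}$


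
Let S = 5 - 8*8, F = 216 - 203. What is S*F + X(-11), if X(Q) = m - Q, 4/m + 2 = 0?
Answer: -758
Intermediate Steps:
m = -2 (m = 4/(-2 + 0) = 4/(-2) = 4*(-1/2) = -2)
X(Q) = -2 - Q
F = 13
S = -59 (S = 5 - 64 = -59)
S*F + X(-11) = -59*13 + (-2 - 1*(-11)) = -767 + (-2 + 11) = -767 + 9 = -758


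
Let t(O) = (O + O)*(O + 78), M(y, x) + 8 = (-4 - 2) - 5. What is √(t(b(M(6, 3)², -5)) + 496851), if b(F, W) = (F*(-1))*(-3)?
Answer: √3011577 ≈ 1735.4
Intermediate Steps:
M(y, x) = -19 (M(y, x) = -8 + ((-4 - 2) - 5) = -8 + (-6 - 5) = -8 - 11 = -19)
b(F, W) = 3*F (b(F, W) = -F*(-3) = 3*F)
t(O) = 2*O*(78 + O) (t(O) = (2*O)*(78 + O) = 2*O*(78 + O))
√(t(b(M(6, 3)², -5)) + 496851) = √(2*(3*(-19)²)*(78 + 3*(-19)²) + 496851) = √(2*(3*361)*(78 + 3*361) + 496851) = √(2*1083*(78 + 1083) + 496851) = √(2*1083*1161 + 496851) = √(2514726 + 496851) = √3011577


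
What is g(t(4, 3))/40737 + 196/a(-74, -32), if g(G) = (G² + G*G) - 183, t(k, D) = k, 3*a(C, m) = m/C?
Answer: 221567939/162948 ≈ 1359.7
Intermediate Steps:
a(C, m) = m/(3*C) (a(C, m) = (m/C)/3 = m/(3*C))
g(G) = -183 + 2*G² (g(G) = (G² + G²) - 183 = 2*G² - 183 = -183 + 2*G²)
g(t(4, 3))/40737 + 196/a(-74, -32) = (-183 + 2*4²)/40737 + 196/(((⅓)*(-32)/(-74))) = (-183 + 2*16)*(1/40737) + 196/(((⅓)*(-32)*(-1/74))) = (-183 + 32)*(1/40737) + 196/(16/111) = -151*1/40737 + 196*(111/16) = -151/40737 + 5439/4 = 221567939/162948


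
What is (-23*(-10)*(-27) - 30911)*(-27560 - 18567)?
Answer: 1712280367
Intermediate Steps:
(-23*(-10)*(-27) - 30911)*(-27560 - 18567) = (230*(-27) - 30911)*(-46127) = (-6210 - 30911)*(-46127) = -37121*(-46127) = 1712280367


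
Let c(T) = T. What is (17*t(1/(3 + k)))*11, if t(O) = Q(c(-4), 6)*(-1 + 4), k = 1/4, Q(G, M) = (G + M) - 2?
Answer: 0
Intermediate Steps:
Q(G, M) = -2 + G + M
k = ¼ ≈ 0.25000
t(O) = 0 (t(O) = (-2 - 4 + 6)*(-1 + 4) = 0*3 = 0)
(17*t(1/(3 + k)))*11 = (17*0)*11 = 0*11 = 0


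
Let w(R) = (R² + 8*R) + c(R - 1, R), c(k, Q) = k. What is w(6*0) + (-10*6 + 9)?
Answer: -52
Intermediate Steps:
w(R) = -1 + R² + 9*R (w(R) = (R² + 8*R) + (R - 1) = (R² + 8*R) + (-1 + R) = -1 + R² + 9*R)
w(6*0) + (-10*6 + 9) = (-1 + (6*0)² + 9*(6*0)) + (-10*6 + 9) = (-1 + 0² + 9*0) + (-60 + 9) = (-1 + 0 + 0) - 51 = -1 - 51 = -52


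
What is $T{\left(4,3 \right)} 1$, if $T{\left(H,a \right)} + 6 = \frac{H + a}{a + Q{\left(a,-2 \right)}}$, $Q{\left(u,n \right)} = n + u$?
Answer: $- \frac{17}{4} \approx -4.25$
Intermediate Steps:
$T{\left(H,a \right)} = -6 + \frac{H + a}{-2 + 2 a}$ ($T{\left(H,a \right)} = -6 + \frac{H + a}{a + \left(-2 + a\right)} = -6 + \frac{H + a}{-2 + 2 a}$)
$T{\left(4,3 \right)} 1 = \frac{12 + 4 - 33}{2 \left(-1 + 3\right)} 1 = \frac{12 + 4 - 33}{2 \cdot 2} \cdot 1 = \frac{1}{2} \cdot \frac{1}{2} \left(-17\right) 1 = \left(- \frac{17}{4}\right) 1 = - \frac{17}{4}$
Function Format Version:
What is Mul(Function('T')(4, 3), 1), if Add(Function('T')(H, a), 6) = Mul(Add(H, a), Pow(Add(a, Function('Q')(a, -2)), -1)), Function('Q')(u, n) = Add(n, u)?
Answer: Rational(-17, 4) ≈ -4.2500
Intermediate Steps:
Function('T')(H, a) = Add(-6, Mul(Pow(Add(-2, Mul(2, a)), -1), Add(H, a))) (Function('T')(H, a) = Add(-6, Mul(Add(H, a), Pow(Add(a, Add(-2, a)), -1))) = Add(-6, Mul(Add(H, a), Pow(Add(-2, Mul(2, a)), -1))) = Add(-6, Mul(Pow(Add(-2, Mul(2, a)), -1), Add(H, a))))
Mul(Function('T')(4, 3), 1) = Mul(Mul(Rational(1, 2), Pow(Add(-1, 3), -1), Add(12, 4, Mul(-11, 3))), 1) = Mul(Mul(Rational(1, 2), Pow(2, -1), Add(12, 4, -33)), 1) = Mul(Mul(Rational(1, 2), Rational(1, 2), -17), 1) = Mul(Rational(-17, 4), 1) = Rational(-17, 4)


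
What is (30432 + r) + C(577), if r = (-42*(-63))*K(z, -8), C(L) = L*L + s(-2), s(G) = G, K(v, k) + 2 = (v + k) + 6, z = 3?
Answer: 360713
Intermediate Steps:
K(v, k) = 4 + k + v (K(v, k) = -2 + ((v + k) + 6) = -2 + ((k + v) + 6) = -2 + (6 + k + v) = 4 + k + v)
C(L) = -2 + L² (C(L) = L*L - 2 = L² - 2 = -2 + L²)
r = -2646 (r = (-42*(-63))*(4 - 8 + 3) = 2646*(-1) = -2646)
(30432 + r) + C(577) = (30432 - 2646) + (-2 + 577²) = 27786 + (-2 + 332929) = 27786 + 332927 = 360713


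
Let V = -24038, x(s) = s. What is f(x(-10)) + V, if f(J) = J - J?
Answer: -24038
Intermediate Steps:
f(J) = 0
f(x(-10)) + V = 0 - 24038 = -24038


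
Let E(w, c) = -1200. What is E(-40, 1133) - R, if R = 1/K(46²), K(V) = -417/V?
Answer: -498284/417 ≈ -1194.9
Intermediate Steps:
R = -2116/417 (R = 1/(-417/(46²)) = 1/(-417/2116) = -2116/417 ≈ -5.0743)
E(-40, 1133) - R = -1200 - 1*(-2116/417) = -1200 + 2116/417 = -498284/417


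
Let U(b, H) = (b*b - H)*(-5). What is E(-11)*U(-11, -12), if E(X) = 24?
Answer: -15960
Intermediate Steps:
U(b, H) = -5*b**2 + 5*H (U(b, H) = (b**2 - H)*(-5) = -5*b**2 + 5*H)
E(-11)*U(-11, -12) = 24*(-5*(-11)**2 + 5*(-12)) = 24*(-5*121 - 60) = 24*(-605 - 60) = 24*(-665) = -15960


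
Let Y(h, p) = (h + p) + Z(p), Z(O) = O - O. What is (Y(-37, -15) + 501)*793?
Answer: 356057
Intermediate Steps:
Z(O) = 0
Y(h, p) = h + p (Y(h, p) = (h + p) + 0 = h + p)
(Y(-37, -15) + 501)*793 = ((-37 - 15) + 501)*793 = (-52 + 501)*793 = 449*793 = 356057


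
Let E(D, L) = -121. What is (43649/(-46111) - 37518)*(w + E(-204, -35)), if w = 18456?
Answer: -31720212755245/46111 ≈ -6.8791e+8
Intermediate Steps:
(43649/(-46111) - 37518)*(w + E(-204, -35)) = (43649/(-46111) - 37518)*(18456 - 121) = (43649*(-1/46111) - 37518)*18335 = (-43649/46111 - 37518)*18335 = -1730036147/46111*18335 = -31720212755245/46111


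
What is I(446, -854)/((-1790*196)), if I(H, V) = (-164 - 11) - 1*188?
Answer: 363/350840 ≈ 0.0010347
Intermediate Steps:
I(H, V) = -363 (I(H, V) = -175 - 188 = -363)
I(446, -854)/((-1790*196)) = -363/((-1790*196)) = -363/(-350840) = -363*(-1/350840) = 363/350840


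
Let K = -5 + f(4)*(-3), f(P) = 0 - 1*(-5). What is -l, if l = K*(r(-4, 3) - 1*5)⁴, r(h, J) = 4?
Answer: 20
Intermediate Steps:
f(P) = 5 (f(P) = 0 + 5 = 5)
K = -20 (K = -5 + 5*(-3) = -5 - 15 = -20)
l = -20 (l = -20*(4 - 1*5)⁴ = -20*(4 - 5)⁴ = -20*(-1)⁴ = -20*1 = -20)
-l = -1*(-20) = 20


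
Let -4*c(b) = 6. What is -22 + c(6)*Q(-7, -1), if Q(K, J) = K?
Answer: -23/2 ≈ -11.500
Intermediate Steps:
c(b) = -3/2 (c(b) = -¼*6 = -3/2)
-22 + c(6)*Q(-7, -1) = -22 - 3/2*(-7) = -22 + 21/2 = -23/2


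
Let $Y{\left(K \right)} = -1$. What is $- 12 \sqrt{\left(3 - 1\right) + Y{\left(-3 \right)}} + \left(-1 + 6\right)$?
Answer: $-7$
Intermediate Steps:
$- 12 \sqrt{\left(3 - 1\right) + Y{\left(-3 \right)}} + \left(-1 + 6\right) = - 12 \sqrt{\left(3 - 1\right) - 1} + \left(-1 + 6\right) = - 12 \sqrt{2 - 1} + 5 = - 12 \sqrt{1} + 5 = \left(-12\right) 1 + 5 = -12 + 5 = -7$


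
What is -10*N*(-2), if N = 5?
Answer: 100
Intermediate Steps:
-10*N*(-2) = -10*5*(-2) = -50*(-2) = 100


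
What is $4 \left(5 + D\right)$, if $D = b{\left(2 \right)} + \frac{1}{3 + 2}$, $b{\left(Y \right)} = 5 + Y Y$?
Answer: $\frac{284}{5} \approx 56.8$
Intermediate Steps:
$b{\left(Y \right)} = 5 + Y^{2}$
$D = \frac{46}{5}$ ($D = \left(5 + 2^{2}\right) + \frac{1}{3 + 2} = \left(5 + 4\right) + \frac{1}{5} = 9 + \frac{1}{5} = \frac{46}{5} \approx 9.2$)
$4 \left(5 + D\right) = 4 \left(5 + \frac{46}{5}\right) = 4 \cdot \frac{71}{5} = \frac{284}{5}$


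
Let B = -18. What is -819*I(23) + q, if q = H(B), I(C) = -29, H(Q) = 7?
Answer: 23758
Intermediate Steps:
q = 7
-819*I(23) + q = -819*(-29) + 7 = 23751 + 7 = 23758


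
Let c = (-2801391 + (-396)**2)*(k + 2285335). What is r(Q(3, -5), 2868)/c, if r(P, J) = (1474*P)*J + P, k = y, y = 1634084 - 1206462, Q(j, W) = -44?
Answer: 186007052/7174618258275 ≈ 2.5926e-5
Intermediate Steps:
y = 427622
k = 427622
r(P, J) = P + 1474*J*P (r(P, J) = 1474*J*P + P = P + 1474*J*P)
c = -7174618258275 (c = (-2801391 + (-396)**2)*(427622 + 2285335) = (-2801391 + 156816)*2712957 = -2644575*2712957 = -7174618258275)
r(Q(3, -5), 2868)/c = -44*(1 + 1474*2868)/(-7174618258275) = -44*(1 + 4227432)*(-1/7174618258275) = -44*4227433*(-1/7174618258275) = -186007052*(-1/7174618258275) = 186007052/7174618258275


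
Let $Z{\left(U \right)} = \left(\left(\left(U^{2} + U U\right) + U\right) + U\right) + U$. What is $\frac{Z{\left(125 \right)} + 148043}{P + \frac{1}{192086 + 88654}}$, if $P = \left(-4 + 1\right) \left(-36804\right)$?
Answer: $\frac{50439994320}{30997064881} \approx 1.6273$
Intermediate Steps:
$P = 110412$ ($P = \left(-3\right) \left(-36804\right) = 110412$)
$Z{\left(U \right)} = 2 U^{2} + 3 U$ ($Z{\left(U \right)} = \left(\left(\left(U^{2} + U^{2}\right) + U\right) + U\right) + U = \left(\left(2 U^{2} + U\right) + U\right) + U = \left(\left(U + 2 U^{2}\right) + U\right) + U = \left(2 U + 2 U^{2}\right) + U = 2 U^{2} + 3 U$)
$\frac{Z{\left(125 \right)} + 148043}{P + \frac{1}{192086 + 88654}} = \frac{125 \left(3 + 2 \cdot 125\right) + 148043}{110412 + \frac{1}{192086 + 88654}} = \frac{125 \left(3 + 250\right) + 148043}{110412 + \frac{1}{280740}} = \frac{125 \cdot 253 + 148043}{110412 + \frac{1}{280740}} = \frac{31625 + 148043}{\frac{30997064881}{280740}} = 179668 \cdot \frac{280740}{30997064881} = \frac{50439994320}{30997064881}$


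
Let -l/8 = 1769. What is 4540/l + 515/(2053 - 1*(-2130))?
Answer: -2925635/14799454 ≈ -0.19769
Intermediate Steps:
l = -14152 (l = -8*1769 = -14152)
4540/l + 515/(2053 - 1*(-2130)) = 4540/(-14152) + 515/(2053 - 1*(-2130)) = 4540*(-1/14152) + 515/(2053 + 2130) = -1135/3538 + 515/4183 = -2925635/14799454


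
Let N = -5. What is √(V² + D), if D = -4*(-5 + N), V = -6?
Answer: 2*√19 ≈ 8.7178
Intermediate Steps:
D = 40 (D = -4*(-5 - 5) = -4*(-10) = 40)
√(V² + D) = √((-6)² + 40) = √(36 + 40) = √76 = 2*√19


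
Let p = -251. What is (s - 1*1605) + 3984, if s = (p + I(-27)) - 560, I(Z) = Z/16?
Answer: 25061/16 ≈ 1566.3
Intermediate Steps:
I(Z) = Z/16 (I(Z) = Z*(1/16) = Z/16)
s = -13003/16 (s = (-251 + (1/16)*(-27)) - 560 = (-251 - 27/16) - 560 = -4043/16 - 560 = -13003/16 ≈ -812.69)
(s - 1*1605) + 3984 = (-13003/16 - 1*1605) + 3984 = (-13003/16 - 1605) + 3984 = -38683/16 + 3984 = 25061/16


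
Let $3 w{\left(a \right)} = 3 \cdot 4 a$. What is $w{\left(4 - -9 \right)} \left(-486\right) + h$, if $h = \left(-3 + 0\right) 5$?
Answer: $-25287$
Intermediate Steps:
$h = -15$ ($h = \left(-3\right) 5 = -15$)
$w{\left(a \right)} = 4 a$ ($w{\left(a \right)} = \frac{3 \cdot 4 a}{3} = \frac{12 a}{3} = 4 a$)
$w{\left(4 - -9 \right)} \left(-486\right) + h = 4 \left(4 - -9\right) \left(-486\right) - 15 = 4 \left(4 + 9\right) \left(-486\right) - 15 = 4 \cdot 13 \left(-486\right) - 15 = 52 \left(-486\right) - 15 = -25272 - 15 = -25287$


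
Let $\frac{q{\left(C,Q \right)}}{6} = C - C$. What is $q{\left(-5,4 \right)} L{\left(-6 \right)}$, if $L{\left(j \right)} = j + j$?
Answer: $0$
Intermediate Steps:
$q{\left(C,Q \right)} = 0$ ($q{\left(C,Q \right)} = 6 \left(C - C\right) = 6 \cdot 0 = 0$)
$L{\left(j \right)} = 2 j$
$q{\left(-5,4 \right)} L{\left(-6 \right)} = 0 \cdot 2 \left(-6\right) = 0 \left(-12\right) = 0$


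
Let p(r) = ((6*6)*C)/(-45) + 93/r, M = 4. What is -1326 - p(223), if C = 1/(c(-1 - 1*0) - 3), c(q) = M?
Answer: -1478063/1115 ≈ -1325.6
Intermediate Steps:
c(q) = 4
C = 1 (C = 1/(4 - 3) = 1/1 = 1)
p(r) = -⅘ + 93/r (p(r) = ((6*6)*1)/(-45) + 93/r = (36*1)*(-1/45) + 93/r = 36*(-1/45) + 93/r = -⅘ + 93/r)
-1326 - p(223) = -1326 - (-⅘ + 93/223) = -1326 - 1*(-427/1115) = -1326 + 427/1115 = -1478063/1115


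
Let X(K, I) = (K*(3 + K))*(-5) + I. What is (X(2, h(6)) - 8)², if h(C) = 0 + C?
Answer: 2704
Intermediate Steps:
h(C) = C
X(K, I) = I - 5*K*(3 + K) (X(K, I) = -5*K*(3 + K) + I = I - 5*K*(3 + K))
(X(2, h(6)) - 8)² = ((6 - 15*2 - 5*2²) - 8)² = ((6 - 30 - 5*4) - 8)² = ((6 - 30 - 20) - 8)² = (-44 - 8)² = (-52)² = 2704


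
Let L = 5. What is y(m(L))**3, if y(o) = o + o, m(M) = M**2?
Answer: 125000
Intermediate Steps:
y(o) = 2*o
y(m(L))**3 = (2*5**2)**3 = (2*25)**3 = 50**3 = 125000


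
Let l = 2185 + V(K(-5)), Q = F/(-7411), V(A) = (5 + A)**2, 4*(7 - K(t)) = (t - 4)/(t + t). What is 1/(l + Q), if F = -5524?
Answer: 11857600/27561758051 ≈ 0.00043022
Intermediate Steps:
K(t) = 7 - (-4 + t)/(8*t) (K(t) = 7 - (t - 4)/(4*(t + t)) = 7 - (-4 + t)/(4*(2*t)) = 7 - (-4 + t)*1/(2*t)/4 = 7 - (-4 + t)/(8*t))
Q = 5524/7411 (Q = -5524/(-7411) = -5524*(-1/7411) = 5524/7411 ≈ 0.74538)
l = 3717841/1600 (l = 2185 + (5 + (1/8)*(4 + 55*(-5))/(-5))**2 = 2185 + (5 + (1/8)*(-1/5)*(4 - 275))**2 = 2185 + (5 + (1/8)*(-1/5)*(-271))**2 = 2185 + (5 + 271/40)**2 = 2185 + (471/40)**2 = 2185 + 221841/1600 = 3717841/1600 ≈ 2323.6)
1/(l + Q) = 1/(3717841/1600 + 5524/7411) = 1/(27561758051/11857600) = 11857600/27561758051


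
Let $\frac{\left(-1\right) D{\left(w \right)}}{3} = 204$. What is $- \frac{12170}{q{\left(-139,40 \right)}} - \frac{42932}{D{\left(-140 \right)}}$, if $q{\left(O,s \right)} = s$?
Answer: $- \frac{143269}{612} \approx -234.1$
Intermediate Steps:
$D{\left(w \right)} = -612$ ($D{\left(w \right)} = \left(-3\right) 204 = -612$)
$- \frac{12170}{q{\left(-139,40 \right)}} - \frac{42932}{D{\left(-140 \right)}} = - \frac{12170}{40} - \frac{42932}{-612} = \left(-12170\right) \frac{1}{40} - - \frac{10733}{153} = - \frac{1217}{4} + \frac{10733}{153} = - \frac{143269}{612}$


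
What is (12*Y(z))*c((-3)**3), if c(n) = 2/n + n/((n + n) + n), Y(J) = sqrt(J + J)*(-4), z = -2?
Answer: -224*I/9 ≈ -24.889*I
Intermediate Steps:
Y(J) = -4*sqrt(2)*sqrt(J) (Y(J) = sqrt(2*J)*(-4) = (sqrt(2)*sqrt(J))*(-4) = -4*sqrt(2)*sqrt(J))
c(n) = 1/3 + 2/n (c(n) = 2/n + n/(2*n + n) = 2/n + n/((3*n)) = 2/n + n*(1/(3*n)) = 2/n + 1/3 = 1/3 + 2/n)
(12*Y(z))*c((-3)**3) = (12*(-4*sqrt(2)*sqrt(-2)))*((6 + (-3)**3)/(3*((-3)**3))) = (12*(-4*sqrt(2)*I*sqrt(2)))*((1/3)*(6 - 27)/(-27)) = (12*(-8*I))*((1/3)*(-1/27)*(-21)) = -96*I*(7/27) = -224*I/9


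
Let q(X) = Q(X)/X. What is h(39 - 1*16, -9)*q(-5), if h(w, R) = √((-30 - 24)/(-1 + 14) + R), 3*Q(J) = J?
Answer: I*√247/13 ≈ 1.2089*I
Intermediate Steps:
Q(J) = J/3
q(X) = ⅓ (q(X) = (X/3)/X = ⅓)
h(w, R) = √(-54/13 + R)
h(39 - 1*16, -9)*q(-5) = (√(-702 + 169*(-9))/13)*(⅓) = (√(-702 - 1521)/13)*(⅓) = (√(-2223)/13)*(⅓) = ((3*I*√247)/13)*(⅓) = (3*I*√247/13)*(⅓) = I*√247/13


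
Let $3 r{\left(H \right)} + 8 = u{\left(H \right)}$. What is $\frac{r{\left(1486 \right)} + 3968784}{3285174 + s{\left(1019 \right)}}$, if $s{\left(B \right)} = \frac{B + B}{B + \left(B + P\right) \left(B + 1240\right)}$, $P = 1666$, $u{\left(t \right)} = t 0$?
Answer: $\frac{36114525028648}{29893936877331} \approx 1.2081$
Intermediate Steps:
$u{\left(t \right)} = 0$
$r{\left(H \right)} = - \frac{8}{3}$ ($r{\left(H \right)} = - \frac{8}{3} + \frac{1}{3} \cdot 0 = - \frac{8}{3} + 0 = - \frac{8}{3}$)
$s{\left(B \right)} = \frac{2 B}{B + \left(1240 + B\right) \left(1666 + B\right)}$ ($s{\left(B \right)} = \frac{B + B}{B + \left(B + 1666\right) \left(B + 1240\right)} = \frac{2 B}{B + \left(1666 + B\right) \left(1240 + B\right)} = \frac{2 B}{B + \left(1240 + B\right) \left(1666 + B\right)}$)
$\frac{r{\left(1486 \right)} + 3968784}{3285174 + s{\left(1019 \right)}} = \frac{- \frac{8}{3} + 3968784}{3285174 + 2 \cdot 1019 \frac{1}{2065840 + 1019^{2} + 2907 \cdot 1019}} = \frac{11906344}{3 \left(3285174 + 2 \cdot 1019 \frac{1}{2065840 + 1038361 + 2962233}\right)} = \frac{11906344}{3 \left(3285174 + 2 \cdot 1019 \cdot \frac{1}{6066434}\right)} = \frac{11906344}{3 \left(3285174 + \frac{1019}{3033217}\right)} = \frac{11906344}{3 \cdot \frac{9964645625777}{3033217}} = \frac{11906344}{3} \cdot \frac{3033217}{9964645625777} = \frac{36114525028648}{29893936877331}$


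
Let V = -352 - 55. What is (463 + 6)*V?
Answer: -190883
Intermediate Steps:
V = -407
(463 + 6)*V = (463 + 6)*(-407) = 469*(-407) = -190883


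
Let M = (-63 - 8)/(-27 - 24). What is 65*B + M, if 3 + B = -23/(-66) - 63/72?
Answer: -1022507/4488 ≈ -227.83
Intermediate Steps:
B = -931/264 (B = -3 + (-23/(-66) - 63/72) = -3 + (-23*(-1/66) - 63*1/72) = -3 + (23/66 - 7/8) = -3 - 139/264 = -931/264 ≈ -3.5265)
M = 71/51 (M = -71/(-51) = -71*(-1/51) = 71/51 ≈ 1.3922)
65*B + M = 65*(-931/264) + 71/51 = -60515/264 + 71/51 = -1022507/4488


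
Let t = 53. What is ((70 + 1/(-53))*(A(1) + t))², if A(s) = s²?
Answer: 40114481796/2809 ≈ 1.4281e+7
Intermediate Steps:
((70 + 1/(-53))*(A(1) + t))² = ((70 + 1/(-53))*(1² + 53))² = ((70 - 1/53)*(1 + 53))² = ((3709/53)*54)² = (200286/53)² = 40114481796/2809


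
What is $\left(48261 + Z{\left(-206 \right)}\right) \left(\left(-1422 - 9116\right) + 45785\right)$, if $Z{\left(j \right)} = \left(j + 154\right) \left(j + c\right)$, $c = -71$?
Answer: $2208753255$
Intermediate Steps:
$Z{\left(j \right)} = \left(-71 + j\right) \left(154 + j\right)$ ($Z{\left(j \right)} = \left(j + 154\right) \left(j - 71\right) = \left(154 + j\right) \left(-71 + j\right) = \left(-71 + j\right) \left(154 + j\right)$)
$\left(48261 + Z{\left(-206 \right)}\right) \left(\left(-1422 - 9116\right) + 45785\right) = \left(48261 + \left(-10934 + \left(-206\right)^{2} + 83 \left(-206\right)\right)\right) \left(\left(-1422 - 9116\right) + 45785\right) = \left(48261 - -14404\right) \left(\left(-1422 - 9116\right) + 45785\right) = \left(48261 + 14404\right) \left(-10538 + 45785\right) = 62665 \cdot 35247 = 2208753255$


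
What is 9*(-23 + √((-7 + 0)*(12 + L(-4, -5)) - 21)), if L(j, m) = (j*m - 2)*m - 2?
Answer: -207 + 63*√11 ≈ 1.9474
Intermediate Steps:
L(j, m) = -2 + m*(-2 + j*m) (L(j, m) = (-2 + j*m)*m - 2 = m*(-2 + j*m) - 2 = -2 + m*(-2 + j*m))
9*(-23 + √((-7 + 0)*(12 + L(-4, -5)) - 21)) = 9*(-23 + √((-7 + 0)*(12 + (-2 - 2*(-5) - 4*(-5)²)) - 21)) = 9*(-23 + √(-7*(12 + (-2 + 10 - 4*25)) - 21)) = 9*(-23 + √(-7*(12 + (-2 + 10 - 100)) - 21)) = 9*(-23 + √(-7*(12 - 92) - 21)) = 9*(-23 + √(-7*(-80) - 21)) = 9*(-23 + √(560 - 21)) = 9*(-23 + √539) = 9*(-23 + 7*√11) = -207 + 63*√11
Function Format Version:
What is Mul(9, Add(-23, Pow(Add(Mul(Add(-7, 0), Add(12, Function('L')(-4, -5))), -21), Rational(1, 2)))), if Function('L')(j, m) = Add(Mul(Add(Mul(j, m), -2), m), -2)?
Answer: Add(-207, Mul(63, Pow(11, Rational(1, 2)))) ≈ 1.9474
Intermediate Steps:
Function('L')(j, m) = Add(-2, Mul(m, Add(-2, Mul(j, m)))) (Function('L')(j, m) = Add(Mul(Add(-2, Mul(j, m)), m), -2) = Add(Mul(m, Add(-2, Mul(j, m))), -2) = Add(-2, Mul(m, Add(-2, Mul(j, m)))))
Mul(9, Add(-23, Pow(Add(Mul(Add(-7, 0), Add(12, Function('L')(-4, -5))), -21), Rational(1, 2)))) = Mul(9, Add(-23, Pow(Add(Mul(Add(-7, 0), Add(12, Add(-2, Mul(-2, -5), Mul(-4, Pow(-5, 2))))), -21), Rational(1, 2)))) = Mul(9, Add(-23, Pow(Add(Mul(-7, Add(12, Add(-2, 10, Mul(-4, 25)))), -21), Rational(1, 2)))) = Mul(9, Add(-23, Pow(Add(Mul(-7, Add(12, Add(-2, 10, -100))), -21), Rational(1, 2)))) = Mul(9, Add(-23, Pow(Add(Mul(-7, Add(12, -92)), -21), Rational(1, 2)))) = Mul(9, Add(-23, Pow(Add(Mul(-7, -80), -21), Rational(1, 2)))) = Mul(9, Add(-23, Pow(Add(560, -21), Rational(1, 2)))) = Mul(9, Add(-23, Pow(539, Rational(1, 2)))) = Mul(9, Add(-23, Mul(7, Pow(11, Rational(1, 2))))) = Add(-207, Mul(63, Pow(11, Rational(1, 2))))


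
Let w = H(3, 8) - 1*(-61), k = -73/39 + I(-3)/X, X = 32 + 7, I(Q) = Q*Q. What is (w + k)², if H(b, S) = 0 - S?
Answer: 4012009/1521 ≈ 2637.7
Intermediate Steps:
I(Q) = Q²
X = 39
H(b, S) = -S
k = -64/39 (k = -73/39 + (-3)²/39 = -73*1/39 + 9*(1/39) = -73/39 + 3/13 = -64/39 ≈ -1.6410)
w = 53 (w = -1*8 - 1*(-61) = -8 + 61 = 53)
(w + k)² = (53 - 64/39)² = (2003/39)² = 4012009/1521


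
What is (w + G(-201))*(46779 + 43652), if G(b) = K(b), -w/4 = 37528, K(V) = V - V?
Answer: -13574778272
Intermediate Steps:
K(V) = 0
w = -150112 (w = -4*37528 = -150112)
G(b) = 0
(w + G(-201))*(46779 + 43652) = (-150112 + 0)*(46779 + 43652) = -150112*90431 = -13574778272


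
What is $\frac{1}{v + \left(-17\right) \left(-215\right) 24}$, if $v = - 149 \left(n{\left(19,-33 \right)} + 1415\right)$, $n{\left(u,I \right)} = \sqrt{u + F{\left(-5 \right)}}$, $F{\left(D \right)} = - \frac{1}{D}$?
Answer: $- \frac{615575}{75784384829} + \frac{596 \sqrt{30}}{75784384829} \approx -8.0796 \cdot 10^{-6}$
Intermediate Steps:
$n{\left(u,I \right)} = \sqrt{\frac{1}{5} + u}$ ($n{\left(u,I \right)} = \sqrt{u - \frac{1}{-5}} = \sqrt{u - - \frac{1}{5}} = \sqrt{u + \frac{1}{5}} = \sqrt{\frac{1}{5} + u}$)
$v = -210835 - \frac{596 \sqrt{30}}{5}$ ($v = - 149 \left(\frac{\sqrt{5 + 25 \cdot 19}}{5} + 1415\right) = - 149 \left(\frac{\sqrt{5 + 475}}{5} + 1415\right) = - 149 \left(\frac{\sqrt{480}}{5} + 1415\right) = - 149 \left(\frac{4 \sqrt{30}}{5} + 1415\right) = - 149 \left(1415 + \frac{4 \sqrt{30}}{5}\right) = - (210835 + \frac{596 \sqrt{30}}{5}) = -210835 - \frac{596 \sqrt{30}}{5} \approx -2.1149 \cdot 10^{5}$)
$\frac{1}{v + \left(-17\right) \left(-215\right) 24} = \frac{1}{\left(-210835 - \frac{596 \sqrt{30}}{5}\right) + \left(-17\right) \left(-215\right) 24} = \frac{1}{\left(-210835 - \frac{596 \sqrt{30}}{5}\right) + 3655 \cdot 24} = \frac{1}{\left(-210835 - \frac{596 \sqrt{30}}{5}\right) + 87720} = \frac{1}{-123115 - \frac{596 \sqrt{30}}{5}}$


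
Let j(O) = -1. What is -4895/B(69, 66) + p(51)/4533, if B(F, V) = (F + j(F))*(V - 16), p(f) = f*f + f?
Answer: -878149/1027480 ≈ -0.85466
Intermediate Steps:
p(f) = f + f² (p(f) = f² + f = f + f²)
B(F, V) = (-1 + F)*(-16 + V) (B(F, V) = (F - 1)*(V - 16) = (-1 + F)*(-16 + V))
-4895/B(69, 66) + p(51)/4533 = -4895/(16 - 1*66 - 16*69 + 69*66) + (51*(1 + 51))/4533 = -4895/(16 - 66 - 1104 + 4554) + (51*52)*(1/4533) = -4895/3400 + 2652*(1/4533) = -4895*1/3400 + 884/1511 = -979/680 + 884/1511 = -878149/1027480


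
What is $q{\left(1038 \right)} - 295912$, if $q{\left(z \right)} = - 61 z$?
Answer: $-359230$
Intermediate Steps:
$q{\left(1038 \right)} - 295912 = \left(-61\right) 1038 - 295912 = -63318 - 295912 = -359230$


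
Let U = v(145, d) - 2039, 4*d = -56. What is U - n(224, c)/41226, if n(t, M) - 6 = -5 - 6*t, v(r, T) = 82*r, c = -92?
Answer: 406118669/41226 ≈ 9851.0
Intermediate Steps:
d = -14 (d = (¼)*(-56) = -14)
n(t, M) = 1 - 6*t (n(t, M) = 6 + (-5 - 6*t) = 1 - 6*t)
U = 9851 (U = 82*145 - 2039 = 11890 - 2039 = 9851)
U - n(224, c)/41226 = 9851 - (1 - 6*224)/41226 = 9851 - (1 - 1344)/41226 = 9851 - (-1343)/41226 = 9851 - 1*(-1343/41226) = 9851 + 1343/41226 = 406118669/41226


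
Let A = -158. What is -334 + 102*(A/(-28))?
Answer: 1691/7 ≈ 241.57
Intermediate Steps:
-334 + 102*(A/(-28)) = -334 + 102*(-158/(-28)) = -334 + 102*(-158*(-1/28)) = -334 + 102*(79/14) = -334 + 4029/7 = 1691/7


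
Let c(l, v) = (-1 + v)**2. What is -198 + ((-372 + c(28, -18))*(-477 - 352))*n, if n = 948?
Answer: 8644614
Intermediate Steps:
-198 + ((-372 + c(28, -18))*(-477 - 352))*n = -198 + ((-372 + (-1 - 18)**2)*(-477 - 352))*948 = -198 + ((-372 + (-19)**2)*(-829))*948 = -198 + ((-372 + 361)*(-829))*948 = -198 - 11*(-829)*948 = -198 + 9119*948 = -198 + 8644812 = 8644614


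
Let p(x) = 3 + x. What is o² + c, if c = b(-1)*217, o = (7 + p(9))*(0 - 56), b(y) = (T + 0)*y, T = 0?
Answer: 1132096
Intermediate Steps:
b(y) = 0 (b(y) = (0 + 0)*y = 0*y = 0)
o = -1064 (o = (7 + (3 + 9))*(0 - 56) = (7 + 12)*(-56) = 19*(-56) = -1064)
c = 0 (c = 0*217 = 0)
o² + c = (-1064)² + 0 = 1132096 + 0 = 1132096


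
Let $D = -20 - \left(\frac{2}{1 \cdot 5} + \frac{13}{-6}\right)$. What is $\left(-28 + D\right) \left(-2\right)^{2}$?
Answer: $- \frac{2774}{15} \approx -184.93$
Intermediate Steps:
$D = - \frac{547}{30}$ ($D = -20 - \left(\frac{2}{5} + 13 \left(- \frac{1}{6}\right)\right) = -20 - \left(2 \cdot \frac{1}{5} - \frac{13}{6}\right) = -20 - \left(\frac{2}{5} - \frac{13}{6}\right) = -20 - - \frac{53}{30} = -20 + \frac{53}{30} = - \frac{547}{30} \approx -18.233$)
$\left(-28 + D\right) \left(-2\right)^{2} = \left(-28 - \frac{547}{30}\right) \left(-2\right)^{2} = \left(- \frac{1387}{30}\right) 4 = - \frac{2774}{15}$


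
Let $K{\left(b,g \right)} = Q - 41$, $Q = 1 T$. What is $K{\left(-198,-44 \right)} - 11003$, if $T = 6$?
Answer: $-11038$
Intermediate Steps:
$Q = 6$ ($Q = 1 \cdot 6 = 6$)
$K{\left(b,g \right)} = -35$ ($K{\left(b,g \right)} = 6 - 41 = -35$)
$K{\left(-198,-44 \right)} - 11003 = -35 - 11003 = -11038$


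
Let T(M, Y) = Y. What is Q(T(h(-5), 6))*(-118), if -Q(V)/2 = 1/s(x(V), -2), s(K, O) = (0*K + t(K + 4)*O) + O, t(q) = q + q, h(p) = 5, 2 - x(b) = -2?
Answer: -118/17 ≈ -6.9412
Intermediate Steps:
x(b) = 4 (x(b) = 2 - 1*(-2) = 2 + 2 = 4)
t(q) = 2*q
s(K, O) = O + O*(8 + 2*K) (s(K, O) = (0*K + (2*(K + 4))*O) + O = (0 + (2*(4 + K))*O) + O = (0 + (8 + 2*K)*O) + O = (0 + O*(8 + 2*K)) + O = O*(8 + 2*K) + O = O + O*(8 + 2*K))
Q(V) = 1/17 (Q(V) = -2*(-1/(2*(9 + 2*4))) = -2*(-1/(2*(9 + 8))) = -2/((-2*17)) = -2/(-34) = -2*(-1/34) = 1/17)
Q(T(h(-5), 6))*(-118) = (1/17)*(-118) = -118/17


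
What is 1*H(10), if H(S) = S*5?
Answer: 50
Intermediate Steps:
H(S) = 5*S
1*H(10) = 1*(5*10) = 1*50 = 50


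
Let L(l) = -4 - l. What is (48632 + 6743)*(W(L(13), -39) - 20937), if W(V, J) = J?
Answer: -1161546000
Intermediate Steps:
(48632 + 6743)*(W(L(13), -39) - 20937) = (48632 + 6743)*(-39 - 20937) = 55375*(-20976) = -1161546000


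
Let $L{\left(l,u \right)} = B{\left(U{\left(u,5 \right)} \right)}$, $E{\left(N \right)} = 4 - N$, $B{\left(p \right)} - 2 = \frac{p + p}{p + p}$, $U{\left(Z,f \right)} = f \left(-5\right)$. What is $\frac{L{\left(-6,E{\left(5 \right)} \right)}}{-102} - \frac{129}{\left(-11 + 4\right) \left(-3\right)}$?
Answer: $- \frac{1469}{238} \approx -6.1723$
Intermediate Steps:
$U{\left(Z,f \right)} = - 5 f$
$B{\left(p \right)} = 3$ ($B{\left(p \right)} = 2 + \frac{p + p}{p + p} = 2 + \frac{2 p}{2 p} = 2 + 2 p \frac{1}{2 p} = 2 + 1 = 3$)
$L{\left(l,u \right)} = 3$
$\frac{L{\left(-6,E{\left(5 \right)} \right)}}{-102} - \frac{129}{\left(-11 + 4\right) \left(-3\right)} = \frac{3}{-102} - \frac{129}{\left(-11 + 4\right) \left(-3\right)} = 3 \left(- \frac{1}{102}\right) - \frac{129}{\left(-7\right) \left(-3\right)} = - \frac{1}{34} - \frac{129}{21} = - \frac{1}{34} - \frac{43}{7} = - \frac{1469}{238}$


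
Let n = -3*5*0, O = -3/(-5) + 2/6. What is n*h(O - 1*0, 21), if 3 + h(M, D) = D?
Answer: 0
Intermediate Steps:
O = 14/15 (O = -3*(-⅕) + 2*(⅙) = ⅗ + ⅓ = 14/15 ≈ 0.93333)
h(M, D) = -3 + D
n = 0 (n = -15*0 = 0)
n*h(O - 1*0, 21) = 0*(-3 + 21) = 0*18 = 0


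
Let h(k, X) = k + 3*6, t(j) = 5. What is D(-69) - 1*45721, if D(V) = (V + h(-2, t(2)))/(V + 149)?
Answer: -3657733/80 ≈ -45722.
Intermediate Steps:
h(k, X) = 18 + k (h(k, X) = k + 18 = 18 + k)
D(V) = (16 + V)/(149 + V) (D(V) = (V + (18 - 2))/(V + 149) = (V + 16)/(149 + V) = (16 + V)/(149 + V))
D(-69) - 1*45721 = (16 - 69)/(149 - 69) - 1*45721 = -53/80 - 45721 = -3657733/80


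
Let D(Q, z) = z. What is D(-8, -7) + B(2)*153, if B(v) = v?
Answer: 299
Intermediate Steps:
D(-8, -7) + B(2)*153 = -7 + 2*153 = -7 + 306 = 299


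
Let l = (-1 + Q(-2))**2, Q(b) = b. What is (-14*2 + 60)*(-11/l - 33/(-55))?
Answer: -896/45 ≈ -19.911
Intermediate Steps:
l = 9 (l = (-1 - 2)**2 = (-3)**2 = 9)
(-14*2 + 60)*(-11/l - 33/(-55)) = (-14*2 + 60)*(-11/9 - 33/(-55)) = (-28 + 60)*(-11*1/9 - 33*(-1/55)) = 32*(-11/9 + 3/5) = 32*(-28/45) = -896/45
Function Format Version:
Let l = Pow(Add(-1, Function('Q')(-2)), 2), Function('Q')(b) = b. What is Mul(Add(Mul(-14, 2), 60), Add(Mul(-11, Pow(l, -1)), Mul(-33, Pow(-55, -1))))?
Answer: Rational(-896, 45) ≈ -19.911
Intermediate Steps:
l = 9 (l = Pow(Add(-1, -2), 2) = Pow(-3, 2) = 9)
Mul(Add(Mul(-14, 2), 60), Add(Mul(-11, Pow(l, -1)), Mul(-33, Pow(-55, -1)))) = Mul(Add(Mul(-14, 2), 60), Add(Mul(-11, Pow(9, -1)), Mul(-33, Pow(-55, -1)))) = Mul(Add(-28, 60), Add(Mul(-11, Rational(1, 9)), Mul(-33, Rational(-1, 55)))) = Mul(32, Add(Rational(-11, 9), Rational(3, 5))) = Mul(32, Rational(-28, 45)) = Rational(-896, 45)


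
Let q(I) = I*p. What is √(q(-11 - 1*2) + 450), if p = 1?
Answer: √437 ≈ 20.905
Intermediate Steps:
q(I) = I (q(I) = I*1 = I)
√(q(-11 - 1*2) + 450) = √((-11 - 1*2) + 450) = √((-11 - 2) + 450) = √(-13 + 450) = √437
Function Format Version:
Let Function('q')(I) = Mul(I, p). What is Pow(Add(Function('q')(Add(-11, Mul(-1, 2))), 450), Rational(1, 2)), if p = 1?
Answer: Pow(437, Rational(1, 2)) ≈ 20.905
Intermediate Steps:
Function('q')(I) = I (Function('q')(I) = Mul(I, 1) = I)
Pow(Add(Function('q')(Add(-11, Mul(-1, 2))), 450), Rational(1, 2)) = Pow(Add(Add(-11, Mul(-1, 2)), 450), Rational(1, 2)) = Pow(Add(Add(-11, -2), 450), Rational(1, 2)) = Pow(Add(-13, 450), Rational(1, 2)) = Pow(437, Rational(1, 2))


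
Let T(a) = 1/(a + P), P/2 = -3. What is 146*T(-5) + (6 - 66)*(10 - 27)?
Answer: 11074/11 ≈ 1006.7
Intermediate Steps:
P = -6 (P = 2*(-3) = -6)
T(a) = 1/(-6 + a) (T(a) = 1/(a - 6) = 1/(-6 + a))
146*T(-5) + (6 - 66)*(10 - 27) = 146/(-6 - 5) + (6 - 66)*(10 - 27) = 146/(-11) - 60*(-17) = 146*(-1/11) + 1020 = -146/11 + 1020 = 11074/11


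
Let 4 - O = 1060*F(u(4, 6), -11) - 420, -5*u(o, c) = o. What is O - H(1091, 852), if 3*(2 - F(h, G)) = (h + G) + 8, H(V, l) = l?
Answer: -11672/3 ≈ -3890.7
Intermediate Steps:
u(o, c) = -o/5
F(h, G) = -2/3 - G/3 - h/3 (F(h, G) = 2 - ((h + G) + 8)/3 = 2 - ((G + h) + 8)/3 = 2 - (8 + G + h)/3 = 2 + (-8/3 - G/3 - h/3) = -2/3 - G/3 - h/3)
O = -9116/3 (O = 4 - (1060*(-2/3 - 1/3*(-11) - (-1)*4/15) - 420) = 4 - (1060*(-2/3 + 11/3 - 1/3*(-4/5)) - 420) = 4 - (1060*(-2/3 + 11/3 + 4/15) - 420) = 4 - (1060*(49/15) - 420) = 4 - (10388/3 - 420) = 4 - 1*9128/3 = 4 - 9128/3 = -9116/3 ≈ -3038.7)
O - H(1091, 852) = -9116/3 - 1*852 = -9116/3 - 852 = -11672/3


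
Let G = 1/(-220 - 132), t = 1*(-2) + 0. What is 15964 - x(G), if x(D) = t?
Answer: 15966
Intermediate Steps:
t = -2 (t = -2 + 0 = -2)
G = -1/352 (G = 1/(-352) = -1/352 ≈ -0.0028409)
x(D) = -2
15964 - x(G) = 15964 - 1*(-2) = 15964 + 2 = 15966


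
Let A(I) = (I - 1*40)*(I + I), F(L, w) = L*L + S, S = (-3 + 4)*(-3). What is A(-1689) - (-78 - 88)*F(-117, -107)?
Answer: 8112438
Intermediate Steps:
S = -3 (S = 1*(-3) = -3)
F(L, w) = -3 + L**2 (F(L, w) = L*L - 3 = L**2 - 3 = -3 + L**2)
A(I) = 2*I*(-40 + I) (A(I) = (I - 40)*(2*I) = (-40 + I)*(2*I) = 2*I*(-40 + I))
A(-1689) - (-78 - 88)*F(-117, -107) = 2*(-1689)*(-40 - 1689) - (-78 - 88)*(-3 + (-117)**2) = 2*(-1689)*(-1729) - (-166)*(-3 + 13689) = 5840562 - (-166)*13686 = 5840562 - 1*(-2271876) = 5840562 + 2271876 = 8112438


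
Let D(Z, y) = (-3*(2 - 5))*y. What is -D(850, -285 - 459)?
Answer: 6696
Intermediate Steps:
D(Z, y) = 9*y (D(Z, y) = (-3*(-3))*y = 9*y)
-D(850, -285 - 459) = -9*(-285 - 459) = -9*(-744) = -1*(-6696) = 6696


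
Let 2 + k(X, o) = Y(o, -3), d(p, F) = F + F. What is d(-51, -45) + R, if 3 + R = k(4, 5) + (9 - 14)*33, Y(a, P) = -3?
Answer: -263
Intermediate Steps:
d(p, F) = 2*F
k(X, o) = -5 (k(X, o) = -2 - 3 = -5)
R = -173 (R = -3 + (-5 + (9 - 14)*33) = -3 + (-5 - 5*33) = -3 + (-5 - 165) = -3 - 170 = -173)
d(-51, -45) + R = 2*(-45) - 173 = -90 - 173 = -263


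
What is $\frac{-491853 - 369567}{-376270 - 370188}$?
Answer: $\frac{430710}{373229} \approx 1.154$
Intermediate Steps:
$\frac{-491853 - 369567}{-376270 - 370188} = - \frac{861420}{-746458} = \left(-861420\right) \left(- \frac{1}{746458}\right) = \frac{430710}{373229}$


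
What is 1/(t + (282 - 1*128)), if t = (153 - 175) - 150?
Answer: -1/18 ≈ -0.055556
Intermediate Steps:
t = -172 (t = -22 - 150 = -172)
1/(t + (282 - 1*128)) = 1/(-172 + (282 - 1*128)) = 1/(-172 + (282 - 128)) = 1/(-172 + 154) = 1/(-18) = -1/18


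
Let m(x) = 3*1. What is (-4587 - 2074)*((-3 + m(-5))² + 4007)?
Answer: -26690627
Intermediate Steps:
m(x) = 3
(-4587 - 2074)*((-3 + m(-5))² + 4007) = (-4587 - 2074)*((-3 + 3)² + 4007) = -6661*(0² + 4007) = -6661*(0 + 4007) = -6661*4007 = -26690627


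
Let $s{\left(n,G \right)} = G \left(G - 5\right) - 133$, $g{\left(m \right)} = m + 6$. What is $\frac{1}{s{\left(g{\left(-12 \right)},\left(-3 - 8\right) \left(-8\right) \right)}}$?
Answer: $\frac{1}{7171} \approx 0.00013945$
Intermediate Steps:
$g{\left(m \right)} = 6 + m$
$s{\left(n,G \right)} = -133 + G \left(-5 + G\right)$ ($s{\left(n,G \right)} = G \left(-5 + G\right) - 133 = -133 + G \left(-5 + G\right)$)
$\frac{1}{s{\left(g{\left(-12 \right)},\left(-3 - 8\right) \left(-8\right) \right)}} = \frac{1}{-133 + \left(\left(-3 - 8\right) \left(-8\right)\right)^{2} - 5 \left(-3 - 8\right) \left(-8\right)} = \frac{1}{-133 + \left(\left(-11\right) \left(-8\right)\right)^{2} - 5 \left(\left(-11\right) \left(-8\right)\right)} = \frac{1}{-133 + 88^{2} - 440} = \frac{1}{-133 + 7744 - 440} = \frac{1}{7171}$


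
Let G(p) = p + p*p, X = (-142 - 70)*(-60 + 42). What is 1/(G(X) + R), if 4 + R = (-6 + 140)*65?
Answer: 1/14574378 ≈ 6.8614e-8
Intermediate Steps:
R = 8706 (R = -4 + (-6 + 140)*65 = -4 + 134*65 = -4 + 8710 = 8706)
X = 3816 (X = -212*(-18) = 3816)
G(p) = p + p²
1/(G(X) + R) = 1/(3816*(1 + 3816) + 8706) = 1/(3816*3817 + 8706) = 1/(14565672 + 8706) = 1/14574378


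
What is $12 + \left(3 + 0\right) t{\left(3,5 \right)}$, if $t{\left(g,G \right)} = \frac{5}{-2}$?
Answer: $\frac{9}{2} \approx 4.5$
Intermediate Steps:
$t{\left(g,G \right)} = - \frac{5}{2}$ ($t{\left(g,G \right)} = 5 \left(- \frac{1}{2}\right) = - \frac{5}{2}$)
$12 + \left(3 + 0\right) t{\left(3,5 \right)} = 12 + \left(3 + 0\right) \left(- \frac{5}{2}\right) = 12 + 3 \left(- \frac{5}{2}\right) = 12 - \frac{15}{2} = \frac{9}{2}$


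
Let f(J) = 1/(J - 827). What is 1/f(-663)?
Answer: -1490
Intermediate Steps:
f(J) = 1/(-827 + J)
1/f(-663) = 1/(1/(-827 - 663)) = 1/(1/(-1490)) = 1/(-1/1490) = -1490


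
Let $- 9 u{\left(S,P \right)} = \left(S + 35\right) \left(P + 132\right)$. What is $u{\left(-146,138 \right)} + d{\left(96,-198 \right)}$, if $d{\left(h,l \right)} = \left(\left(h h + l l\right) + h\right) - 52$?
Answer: $51794$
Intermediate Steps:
$u{\left(S,P \right)} = - \frac{\left(35 + S\right) \left(132 + P\right)}{9}$ ($u{\left(S,P \right)} = - \frac{\left(S + 35\right) \left(P + 132\right)}{9} = - \frac{\left(35 + S\right) \left(132 + P\right)}{9}$)
$d{\left(h,l \right)} = -52 + h + h^{2} + l^{2}$ ($d{\left(h,l \right)} = \left(\left(h^{2} + l^{2}\right) + h\right) - 52 = \left(h + h^{2} + l^{2}\right) - 52 = -52 + h + h^{2} + l^{2}$)
$u{\left(-146,138 \right)} + d{\left(96,-198 \right)} = \left(- \frac{1540}{3} - - \frac{6424}{3} - \frac{1610}{3} - \frac{46}{3} \left(-146\right)\right) + \left(-52 + 96 + 96^{2} + \left(-198\right)^{2}\right) = \left(- \frac{1540}{3} + \frac{6424}{3} - \frac{1610}{3} + \frac{6716}{3}\right) + \left(-52 + 96 + 9216 + 39204\right) = 3330 + 48464 = 51794$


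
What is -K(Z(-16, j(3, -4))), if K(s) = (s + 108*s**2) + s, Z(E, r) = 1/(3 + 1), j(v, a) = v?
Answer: -29/4 ≈ -7.2500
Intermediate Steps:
Z(E, r) = 1/4
K(s) = 2*s + 108*s**2
-K(Z(-16, j(3, -4))) = -2*(1 + 54*(1/4))/4 = -2*(1 + 27/2)/4 = -2*29/(4*2) = -1*29/4 = -29/4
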